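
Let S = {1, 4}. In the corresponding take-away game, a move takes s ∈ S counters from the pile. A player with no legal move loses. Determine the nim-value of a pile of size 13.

1

G(0) = 0
G(1) = mex{0} = 1
G(2) = mex{1} = 0
G(3) = mex{0} = 1
G(4) = mex{1,0} = 2
G(5) = mex{2,1} = 0
G(6) = mex{0,0} = 1
G(7) = mex{1,1} = 0
G(8) = mex{0,2} = 1
G(9) = mex{1,0} = 2
G(10) = mex{2,1} = 0
G(11) = mex{0,0} = 1
G(12) = mex{1,1} = 0
G(13) = mex{0,2} = 1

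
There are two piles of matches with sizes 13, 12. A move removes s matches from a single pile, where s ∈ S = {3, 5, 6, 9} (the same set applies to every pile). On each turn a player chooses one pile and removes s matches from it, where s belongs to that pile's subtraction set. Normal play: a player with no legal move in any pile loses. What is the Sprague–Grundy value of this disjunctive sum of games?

All piles use S = {3, 5, 6, 9}:
G(0) = 0
G(1) = mex{} = 0
G(2) = mex{} = 0
G(3) = mex{0} = 1
G(4) = mex{0} = 1
G(5) = mex{0,0} = 1
G(6) = mex{1,0,0} = 2
G(7) = mex{1,0,0} = 2
G(8) = mex{1,1,0} = 2
G(9) = mex{2,1,1,0} = 3
G(10) = mex{2,1,1,0} = 3
G(11) = mex{2,2,1,0} = 3
G(12) = mex{3,2,2,1} = 0
G(13) = mex{3,2,2,1} = 0
Pile A: G(13) = 0.
Pile B: G(12) = 0.
Combined Grundy value = 0 ⊕ 0 = 0.

0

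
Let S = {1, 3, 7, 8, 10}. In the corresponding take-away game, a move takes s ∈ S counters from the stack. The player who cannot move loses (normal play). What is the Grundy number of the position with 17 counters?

0

n :  0  1  2  3  4  5  6  7  8  9 10 11 12 13 14 15 16 17
G :  0  1  0  1  0  1  0  1  2  3  2  3  2  3  2  0  1  0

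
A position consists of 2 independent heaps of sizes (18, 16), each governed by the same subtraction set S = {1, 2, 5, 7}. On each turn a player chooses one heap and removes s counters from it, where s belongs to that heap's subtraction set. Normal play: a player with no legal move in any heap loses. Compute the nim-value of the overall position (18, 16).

1

All heaps use S = {1, 2, 5, 7}:
G(0) = 0
G(1) = mex{0} = 1
G(2) = mex{1,0} = 2
G(3) = mex{2,1} = 0
G(4) = mex{0,2} = 1
G(5) = mex{1,0,0} = 2
G(6) = mex{2,1,1} = 0
G(7) = mex{0,2,2,0} = 1
G(8) = mex{1,0,0,1} = 2
G(9) = mex{2,1,1,2} = 0
G(10) = mex{0,2,2,0} = 1
G(11) = mex{1,0,0,1} = 2
G(12) = mex{2,1,1,2} = 0
G(13) = mex{0,2,2,0} = 1
G(14) = mex{1,0,0,1} = 2
G(15) = mex{2,1,1,2} = 0
G(16) = mex{0,2,2,0} = 1
G(17) = mex{1,0,0,1} = 2
G(18) = mex{2,1,1,2} = 0
Heap A: G(18) = 0.
Heap B: G(16) = 1.
Combined Grundy value = 0 ⊕ 1 = 1.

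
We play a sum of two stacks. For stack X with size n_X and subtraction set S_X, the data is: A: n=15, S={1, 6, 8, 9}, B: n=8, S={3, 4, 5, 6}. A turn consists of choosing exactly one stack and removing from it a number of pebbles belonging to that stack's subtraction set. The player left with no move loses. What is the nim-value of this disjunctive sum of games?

3

Stack A, S = {1, 6, 8, 9}:
G(0) = 0
G(1) = mex{0} = 1
G(2) = mex{1} = 0
G(3) = mex{0} = 1
G(4) = mex{1} = 0
G(5) = mex{0} = 1
G(6) = mex{1,0} = 2
G(7) = mex{2,1} = 0
G(8) = mex{0,0,0} = 1
G(9) = mex{1,1,1,0} = 2
G(10) = mex{2,0,0,1} = 3
G(11) = mex{3,1,1,0} = 2
G(12) = mex{2,2,0,1} = 3
G(13) = mex{3,0,1,0} = 2
G(14) = mex{2,1,2,1} = 0
G(15) = mex{0,2,0,2} = 1
G_A(15) = 1.
Stack B, S = {3, 4, 5, 6}:
n : 0 1 2 3 4 5 6 7 8
G : 0 0 0 1 1 1 2 2 2
G_B(8) = 2.
Combined Grundy value = 1 ⊕ 2 = 3.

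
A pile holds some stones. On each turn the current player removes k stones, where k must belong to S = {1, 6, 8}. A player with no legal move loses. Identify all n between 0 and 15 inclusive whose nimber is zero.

G(0) = 0
G(1) = mex{0} = 1
G(2) = mex{1} = 0
G(3) = mex{0} = 1
G(4) = mex{1} = 0
G(5) = mex{0} = 1
G(6) = mex{1,0} = 2
G(7) = mex{2,1} = 0
G(8) = mex{0,0,0} = 1
G(9) = mex{1,1,1} = 0
G(10) = mex{0,0,0} = 1
G(11) = mex{1,1,1} = 0
G(12) = mex{0,2,0} = 1
G(13) = mex{1,0,1} = 2
G(14) = mex{2,1,2} = 0
G(15) = mex{0,0,0} = 1
P-positions are exactly the n with G(n) = 0.

0, 2, 4, 7, 9, 11, 14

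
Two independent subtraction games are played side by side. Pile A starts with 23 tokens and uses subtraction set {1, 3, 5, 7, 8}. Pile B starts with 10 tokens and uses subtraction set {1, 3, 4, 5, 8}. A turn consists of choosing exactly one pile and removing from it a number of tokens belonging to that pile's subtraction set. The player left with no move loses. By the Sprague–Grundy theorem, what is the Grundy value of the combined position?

Pile A, S = {1, 3, 5, 7, 8}:
G(0) = 0
G(1) = mex{0} = 1
G(2) = mex{1} = 0
G(3) = mex{0,0} = 1
G(4) = mex{1,1} = 0
G(5) = mex{0,0,0} = 1
G(6) = mex{1,1,1} = 0
G(7) = mex{0,0,0,0} = 1
G(8) = mex{1,1,1,1,0} = 2
G(9) = mex{2,0,0,0,1} = 3
G(10) = mex{3,1,1,1,0} = 2
G(11) = mex{2,2,0,0,1} = 3
G(12) = mex{3,3,1,1,0} = 2
G(13) = mex{2,2,2,0,1} = 3
G(14) = mex{3,3,3,1,0} = 2
G(15) = mex{2,2,2,2,1} = 0
G(16) = mex{0,3,3,3,2} = 1
G(17) = mex{1,2,2,2,3} = 0
G(18) = mex{0,0,3,3,2} = 1
G(19) = mex{1,1,2,2,3} = 0
G(20) = mex{0,0,0,3,2} = 1
G(21) = mex{1,1,1,2,3} = 0
G(22) = mex{0,0,0,0,2} = 1
G(23) = mex{1,1,1,1,0} = 2
G_A(23) = 2.
Pile B, S = {1, 3, 4, 5, 8}:
n :  0  1  2  3  4  5  6  7  8  9 10
G :  0  1  0  1  2  3  2  3  4  0  1
G_B(10) = 1.
Combined Grundy value = 2 ⊕ 1 = 3.

3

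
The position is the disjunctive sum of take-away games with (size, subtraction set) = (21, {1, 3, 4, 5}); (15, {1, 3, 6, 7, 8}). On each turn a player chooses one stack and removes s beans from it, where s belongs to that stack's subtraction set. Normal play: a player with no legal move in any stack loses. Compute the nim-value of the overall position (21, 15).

Stack A, S = {1, 3, 4, 5}:
G(0) = 0
G(1) = mex{0} = 1
G(2) = mex{1} = 0
G(3) = mex{0,0} = 1
G(4) = mex{1,1,0} = 2
G(5) = mex{2,0,1,0} = 3
G(6) = mex{3,1,0,1} = 2
G(7) = mex{2,2,1,0} = 3
G(8) = mex{3,3,2,1} = 0
G(9) = mex{0,2,3,2} = 1
G(10) = mex{1,3,2,3} = 0
G(11) = mex{0,0,3,2} = 1
G(12) = mex{1,1,0,3} = 2
G(13) = mex{2,0,1,0} = 3
G(14) = mex{3,1,0,1} = 2
G(15) = mex{2,2,1,0} = 3
G(16) = mex{3,3,2,1} = 0
G(17) = mex{0,2,3,2} = 1
G(18) = mex{1,3,2,3} = 0
G(19) = mex{0,0,3,2} = 1
G(20) = mex{1,1,0,3} = 2
G(21) = mex{2,0,1,0} = 3
G_A(21) = 3.
Stack B, S = {1, 3, 6, 7, 8}:
n :  0  1  2  3  4  5  6  7  8  9 10 11 12 13 14 15
G :  0  1  0  1  0  1  2  3  2  3  2  3  4  0  1  0
G_B(15) = 0.
Combined Grundy value = 3 ⊕ 0 = 3.

3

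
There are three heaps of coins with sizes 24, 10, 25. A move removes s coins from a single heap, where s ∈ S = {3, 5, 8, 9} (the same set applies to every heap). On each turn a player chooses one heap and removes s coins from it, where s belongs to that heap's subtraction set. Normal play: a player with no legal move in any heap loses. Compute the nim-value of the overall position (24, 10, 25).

All heaps use S = {3, 5, 8, 9}:
n :  0  1  2  3  4  5  6  7  8  9 10 11 12 13 14 15 16 17 18 19 20 21 22 23 24 25
G :  0  0  0  1  1  1  2  2  2  3  3  3  0  0  0  1  1  1  2  2  2  3  3  3  0  0
Heap A: G(24) = 0.
Heap B: G(10) = 3.
Heap C: G(25) = 0.
Combined Grundy value = 0 ⊕ 3 ⊕ 0 = 3.

3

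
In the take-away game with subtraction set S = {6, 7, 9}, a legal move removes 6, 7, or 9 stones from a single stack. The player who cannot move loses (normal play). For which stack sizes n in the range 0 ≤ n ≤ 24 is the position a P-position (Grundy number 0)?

n :  0  1  2  3  4  5  6  7  8  9 10 11 12 13 14 15 16 17 18 19 20 21 22 23 24
G :  0  0  0  0  0  0  1  1  1  1  1  1  2  2  2  0  0  0  0  0  0  1  1  1  1
P-positions are exactly the n with G(n) = 0.

0, 1, 2, 3, 4, 5, 15, 16, 17, 18, 19, 20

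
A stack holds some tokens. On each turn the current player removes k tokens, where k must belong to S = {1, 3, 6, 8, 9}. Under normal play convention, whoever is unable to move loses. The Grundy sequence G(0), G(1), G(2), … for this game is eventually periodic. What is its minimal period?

14

G(0) = 0
G(1) = mex{0} = 1
G(2) = mex{1} = 0
G(3) = mex{0,0} = 1
G(4) = mex{1,1} = 0
G(5) = mex{0,0} = 1
G(6) = mex{1,1,0} = 2
G(7) = mex{2,0,1} = 3
G(8) = mex{3,1,0,0} = 2
G(9) = mex{2,2,1,1,0} = 3
G(10) = mex{3,3,0,0,1} = 2
G(11) = mex{2,2,1,1,0} = 3
G(12) = mex{3,3,2,0,1} = 4
G(13) = mex{4,2,3,1,0} = 5
G(14) = mex{5,3,2,2,1} = 0
G(15) = mex{0,4,3,3,2} = 1
G(16) = mex{1,5,2,2,3} = 0
G(17) = mex{0,0,3,3,2} = 1
G(18) = mex{1,1,4,2,3} = 0
G(19) = mex{0,0,5,3,2} = 1
G(20) = mex{1,1,0,4,3} = 2
G(21) = mex{2,0,1,5,4} = 3
G(22) = mex{3,1,0,0,5} = 2
G(23) = mex{2,2,1,1,0} = 3
G(24) = mex{3,3,0,0,1} = 2
G(25) = mex{2,2,1,1,0} = 3
G(26) = mex{3,3,2,0,1} = 4
G(27) = mex{4,2,3,1,0} = 5
G(28) = mex{5,3,2,2,1} = 0
G(29) = mex{0,4,3,3,2} = 1
G(n+14) = G(n) holds for n = 0,…,8 (a full window of length max(S) = 9), so the sequence is purely periodic with period 14.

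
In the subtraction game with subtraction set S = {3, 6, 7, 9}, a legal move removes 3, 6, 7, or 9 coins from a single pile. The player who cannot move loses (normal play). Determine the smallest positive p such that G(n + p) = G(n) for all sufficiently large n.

n :  0  1  2  3  4  5  6  7  8  9 10 11 12 13 14 15 16 17 18 19 20 21 22 23 24 25
G :  0  0  0  1  1  1  2  2  2  3  3  3  0  0  0  1  1  1  2  2  2  3  3  3  0  0
G(n+12) = G(n) holds for n = 0,…,8 (a full window of length max(S) = 9), so the sequence is purely periodic with period 12.

12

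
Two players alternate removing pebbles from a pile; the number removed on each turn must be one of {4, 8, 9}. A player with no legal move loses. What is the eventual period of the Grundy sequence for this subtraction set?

13

n :  0  1  2  3  4  5  6  7  8  9 10 11 12 13 14 15 16 17 18 19 20 21 22 23 24 25 26 27
G :  0  0  0  0  1  1  1  1  2  2  2  2  3  0  0  0  0  1  1  1  1  2  2  2  2  3  0  0
G(n+13) = G(n) holds for n = 0,…,8 (a full window of length max(S) = 9), so the sequence is purely periodic with period 13.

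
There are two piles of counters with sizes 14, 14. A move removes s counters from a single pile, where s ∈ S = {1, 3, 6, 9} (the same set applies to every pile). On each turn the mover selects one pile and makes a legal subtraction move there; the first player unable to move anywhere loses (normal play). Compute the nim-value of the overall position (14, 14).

0

All piles use S = {1, 3, 6, 9}:
n :  0  1  2  3  4  5  6  7  8  9 10 11 12 13 14
G :  0  1  0  1  0  1  2  3  2  3  2  3  0  1  0
Pile A: G(14) = 0.
Pile B: G(14) = 0.
Combined Grundy value = 0 ⊕ 0 = 0.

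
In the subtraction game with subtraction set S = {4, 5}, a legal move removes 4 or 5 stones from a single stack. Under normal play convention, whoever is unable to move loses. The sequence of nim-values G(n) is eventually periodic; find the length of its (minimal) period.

9

n :  0  1  2  3  4  5  6  7  8  9 10 11 12 13 14 15 16 17 18 19
G :  0  0  0  0  1  1  1  1  2  0  0  0  0  1  1  1  1  2  0  0
G(n+9) = G(n) holds for n = 0,…,4 (a full window of length max(S) = 5), so the sequence is purely periodic with period 9.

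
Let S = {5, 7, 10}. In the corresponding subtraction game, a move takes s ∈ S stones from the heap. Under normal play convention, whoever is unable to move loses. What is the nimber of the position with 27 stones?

n :  0  1  2  3  4  5  6  7  8  9 10 11 12 13 14 15 16 17 18 19 20 21 22 23 24 25 26 27
G :  0  0  0  0  0  1  1  1  1  1  2  2  2  2  2  0  0  0  0  0  1  1  1  1  1  2  2  2

2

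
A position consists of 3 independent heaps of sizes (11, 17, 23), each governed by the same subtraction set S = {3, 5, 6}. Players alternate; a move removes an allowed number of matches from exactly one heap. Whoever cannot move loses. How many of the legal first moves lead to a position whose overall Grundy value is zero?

3

All heaps use S = {3, 5, 6}:
G(0) = 0
G(1) = mex{} = 0
G(2) = mex{} = 0
G(3) = mex{0} = 1
G(4) = mex{0} = 1
G(5) = mex{0,0} = 1
G(6) = mex{1,0,0} = 2
G(7) = mex{1,0,0} = 2
G(8) = mex{1,1,0} = 2
G(9) = mex{2,1,1} = 0
G(10) = mex{2,1,1} = 0
G(11) = mex{2,2,1} = 0
G(12) = mex{0,2,2} = 1
G(13) = mex{0,2,2} = 1
G(14) = mex{0,0,2} = 1
G(15) = mex{1,0,0} = 2
G(16) = mex{1,0,0} = 2
G(17) = mex{1,1,0} = 2
G(18) = mex{2,1,1} = 0
G(19) = mex{2,1,1} = 0
G(20) = mex{2,2,1} = 0
G(21) = mex{0,2,2} = 1
G(22) = mex{0,2,2} = 1
G(23) = mex{0,0,2} = 1
Heap A: G(11) = 0.
Heap B: G(17) = 2.
Heap C: G(23) = 1.
Combined Grundy value = 0 ⊕ 2 ⊕ 1 = 3.
A winning move leaves total XOR = 0, i.e. changes one component's Grundy value g to g ⊕ X where X is the current total.
Heap A: need g' = 0⊕3 = 3. Options: 11−3→G=2, 11−5→G=2, 11−6→G=1. Hits: 0.
Heap B: need g' = 2⊕3 = 1. Options: 17−3→G=1, 17−5→G=1, 17−6→G=0. Hits: 2.
Heap C: need g' = 1⊕3 = 2. Options: 23−3→G=0, 23−5→G=0, 23−6→G=2. Hits: 1.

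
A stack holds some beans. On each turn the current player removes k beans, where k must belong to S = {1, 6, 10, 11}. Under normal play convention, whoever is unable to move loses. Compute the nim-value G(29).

1

G(0) = 0
G(1) = mex{0} = 1
G(2) = mex{1} = 0
G(3) = mex{0} = 1
G(4) = mex{1} = 0
G(5) = mex{0} = 1
G(6) = mex{1,0} = 2
G(7) = mex{2,1} = 0
G(8) = mex{0,0} = 1
G(9) = mex{1,1} = 0
G(10) = mex{0,0,0} = 1
G(11) = mex{1,1,1,0} = 2
G(12) = mex{2,2,0,1} = 3
G(13) = mex{3,0,1,0} = 2
G(14) = mex{2,1,0,1} = 3
G(15) = mex{3,0,1,0} = 2
G(16) = mex{2,1,2,1} = 0
G(17) = mex{0,2,0,2} = 1
G(18) = mex{1,3,1,0} = 2
G(19) = mex{2,2,0,1} = 3
G(20) = mex{3,3,1,0} = 2
G(21) = mex{2,2,2,1} = 0
G(22) = mex{0,0,3,2} = 1
G(23) = mex{1,1,2,3} = 0
G(24) = mex{0,2,3,2} = 1
G(25) = mex{1,3,2,3} = 0
G(26) = mex{0,2,0,2} = 1
G(27) = mex{1,0,1,0} = 2
G(28) = mex{2,1,2,1} = 0
G(29) = mex{0,0,3,2} = 1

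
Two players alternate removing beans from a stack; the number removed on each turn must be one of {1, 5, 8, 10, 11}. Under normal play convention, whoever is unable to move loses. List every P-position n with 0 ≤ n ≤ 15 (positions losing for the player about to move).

0, 2, 4, 6

n :  0  1  2  3  4  5  6  7  8  9 10 11 12 13 14 15
G :  0  1  0  1  0  1  0  1  2  3  2  3  2  3  2  3
P-positions are exactly the n with G(n) = 0.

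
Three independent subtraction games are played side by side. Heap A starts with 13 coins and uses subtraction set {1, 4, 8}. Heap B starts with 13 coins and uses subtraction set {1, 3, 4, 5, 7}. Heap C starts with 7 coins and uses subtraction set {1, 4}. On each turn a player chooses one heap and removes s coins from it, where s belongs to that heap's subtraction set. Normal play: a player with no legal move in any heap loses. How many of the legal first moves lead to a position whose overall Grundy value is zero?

Heap A, S = {1, 4, 8}:
G(0) = 0
G(1) = mex{0} = 1
G(2) = mex{1} = 0
G(3) = mex{0} = 1
G(4) = mex{1,0} = 2
G(5) = mex{2,1} = 0
G(6) = mex{0,0} = 1
G(7) = mex{1,1} = 0
G(8) = mex{0,2,0} = 1
G(9) = mex{1,0,1} = 2
G(10) = mex{2,1,0} = 3
G(11) = mex{3,0,1} = 2
G(12) = mex{2,1,2} = 0
G(13) = mex{0,2,0} = 1
G_A(13) = 1.
Heap B, S = {1, 3, 4, 5, 7}:
n :  0  1  2  3  4  5  6  7  8  9 10 11 12 13
G :  0  1  0  1  2  3  2  3  0  1  0  1  2  3
G_B(13) = 3.
Heap C, S = {1, 4}:
n : 0 1 2 3 4 5 6 7
G : 0 1 0 1 2 0 1 0
G_C(7) = 0.
Combined Grundy value = 1 ⊕ 3 ⊕ 0 = 2.
A winning move leaves total XOR = 0, i.e. changes one component's Grundy value g to g ⊕ X where X is the current total.
Heap A: need g' = 1⊕2 = 3. Options: 13−1→G=0, 13−4→G=2, 13−8→G=0. Hits: 0.
Heap B: need g' = 3⊕2 = 1. Options: 13−1→G=2, 13−3→G=0, 13−4→G=1, 13−5→G=0, 13−7→G=2. Hits: 1.
Heap C: need g' = 0⊕2 = 2. Options: 7−1→G=1, 7−4→G=1. Hits: 0.

1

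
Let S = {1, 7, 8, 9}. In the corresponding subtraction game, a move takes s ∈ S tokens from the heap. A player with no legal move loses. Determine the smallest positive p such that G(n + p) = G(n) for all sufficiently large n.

n :  0  1  2  3  4  5  6  7  8  9 10 11 12 13 14 15 16 17 18 19 20 21 22 23 24 25 26 27 28 29 30 31 32 33
G :  0  1  0  1  0  1  0  1  2  3  2  3  2  3  2  3  0  1  0  1  0  1  0  1  2  3  2  3  2  3  2  3  0  1
G(n+16) = G(n) holds for n = 0,…,8 (a full window of length max(S) = 9), so the sequence is purely periodic with period 16.

16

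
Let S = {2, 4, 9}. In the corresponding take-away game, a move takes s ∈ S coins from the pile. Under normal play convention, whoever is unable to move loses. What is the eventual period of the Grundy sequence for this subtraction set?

6

n :  0  1  2  3  4  5  6  7  8  9 10 11 12 13 14 15 16
G :  0  0  1  1  2  2  0  0  1  1  2  2  0  0  1  1  2
G(n+6) = G(n) holds for n = 0,…,8 (a full window of length max(S) = 9), so the sequence is purely periodic with period 6.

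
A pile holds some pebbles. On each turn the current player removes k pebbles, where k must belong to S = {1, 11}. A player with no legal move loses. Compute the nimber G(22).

0

n :  0  1  2  3  4  5  6  7  8  9 10 11 12 13 14 15 16 17 18 19 20 21 22
G :  0  1  0  1  0  1  0  1  0  1  0  1  0  1  0  1  0  1  0  1  0  1  0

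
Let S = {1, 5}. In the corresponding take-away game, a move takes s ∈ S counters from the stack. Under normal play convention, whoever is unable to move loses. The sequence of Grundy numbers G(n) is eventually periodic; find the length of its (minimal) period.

2

n :  0  1  2  3  4  5  6  7  8  9 10 11 12 13 14
G :  0  1  0  1  0  1  0  1  0  1  0  1  0  1  0
G(n+2) = G(n) holds for n = 0,…,4 (a full window of length max(S) = 5), so the sequence is purely periodic with period 2.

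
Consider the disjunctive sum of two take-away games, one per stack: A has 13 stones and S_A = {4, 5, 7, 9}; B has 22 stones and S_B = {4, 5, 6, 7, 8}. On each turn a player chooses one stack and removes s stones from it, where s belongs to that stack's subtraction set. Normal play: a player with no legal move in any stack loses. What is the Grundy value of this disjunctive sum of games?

2

Stack A, S = {4, 5, 7, 9}:
n :  0  1  2  3  4  5  6  7  8  9 10 11 12 13
G :  0  0  0  0  1  1  1  1  2  2  2  2  3  0
G_A(13) = 0.
Stack B, S = {4, 5, 6, 7, 8}:
G(0) = 0
G(1) = mex{} = 0
G(2) = mex{} = 0
G(3) = mex{} = 0
G(4) = mex{0} = 1
G(5) = mex{0,0} = 1
G(6) = mex{0,0,0} = 1
G(7) = mex{0,0,0,0} = 1
G(8) = mex{1,0,0,0,0} = 2
G(9) = mex{1,1,0,0,0} = 2
G(10) = mex{1,1,1,0,0} = 2
G(11) = mex{1,1,1,1,0} = 2
G(12) = mex{2,1,1,1,1} = 0
G(13) = mex{2,2,1,1,1} = 0
G(14) = mex{2,2,2,1,1} = 0
G(15) = mex{2,2,2,2,1} = 0
G(16) = mex{0,2,2,2,2} = 1
G(17) = mex{0,0,2,2,2} = 1
G(18) = mex{0,0,0,2,2} = 1
G(19) = mex{0,0,0,0,2} = 1
G(20) = mex{1,0,0,0,0} = 2
G(21) = mex{1,1,0,0,0} = 2
G(22) = mex{1,1,1,0,0} = 2
G_B(22) = 2.
Combined Grundy value = 0 ⊕ 2 = 2.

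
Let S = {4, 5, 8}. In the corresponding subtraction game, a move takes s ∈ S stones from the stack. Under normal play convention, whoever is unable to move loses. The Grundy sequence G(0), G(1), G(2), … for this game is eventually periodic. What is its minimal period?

n :  0  1  2  3  4  5  6  7  8  9 10 11 12 13 14 15 16 17 18 19 20 21 22 23 24 25
G :  0  0  0  0  1  1  1  1  2  2  2  2  0  0  0  0  1  1  1  1  2  2  2  2  0  0
G(n+12) = G(n) holds for n = 0,…,7 (a full window of length max(S) = 8), so the sequence is purely periodic with period 12.

12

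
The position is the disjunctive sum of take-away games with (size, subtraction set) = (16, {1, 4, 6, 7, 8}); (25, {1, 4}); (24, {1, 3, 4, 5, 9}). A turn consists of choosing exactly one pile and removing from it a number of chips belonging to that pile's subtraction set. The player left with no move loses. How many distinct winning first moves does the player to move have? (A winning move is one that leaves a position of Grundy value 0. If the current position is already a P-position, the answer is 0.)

0

Pile A, S = {1, 4, 6, 7, 8}:
G(0) = 0
G(1) = mex{0} = 1
G(2) = mex{1} = 0
G(3) = mex{0} = 1
G(4) = mex{1,0} = 2
G(5) = mex{2,1} = 0
G(6) = mex{0,0,0} = 1
G(7) = mex{1,1,1,0} = 2
G(8) = mex{2,2,0,1,0} = 3
G(9) = mex{3,0,1,0,1} = 2
G(10) = mex{2,1,2,1,0} = 3
G(11) = mex{3,2,0,2,1} = 4
G(12) = mex{4,3,1,0,2} = 5
G(13) = mex{5,2,2,1,0} = 3
G(14) = mex{3,3,3,2,1} = 0
G(15) = mex{0,4,2,3,2} = 1
G(16) = mex{1,5,3,2,3} = 0
G_A(16) = 0.
Pile B, S = {1, 4}:
n :  0  1  2  3  4  5  6  7  8  9 10 11 12 13 14 15 16 17 18 19 20 21 22 23 24 25
G :  0  1  0  1  2  0  1  0  1  2  0  1  0  1  2  0  1  0  1  2  0  1  0  1  2  0
G_B(25) = 0.
Pile C, S = {1, 3, 4, 5, 9}:
n :  0  1  2  3  4  5  6  7  8  9 10 11 12 13 14 15 16 17 18 19 20 21 22 23 24
G :  0  1  0  1  2  3  2  3  0  1  0  1  2  3  2  3  0  1  0  1  2  3  2  3  0
G_C(24) = 0.
Combined Grundy value = 0 ⊕ 0 ⊕ 0 = 0.
A winning move leaves total XOR = 0, i.e. changes one component's Grundy value g to g ⊕ X where X is the current total.
Pile A: target g' = 0⊕0 = 0, but every legal move changes the Grundy value (mex property), so 0 moves.
Pile B: target g' = 0⊕0 = 0, but every legal move changes the Grundy value (mex property), so 0 moves.
Pile C: target g' = 0⊕0 = 0, but every legal move changes the Grundy value (mex property), so 0 moves.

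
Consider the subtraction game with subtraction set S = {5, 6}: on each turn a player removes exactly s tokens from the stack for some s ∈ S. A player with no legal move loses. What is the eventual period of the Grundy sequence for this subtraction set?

G(0) = 0
G(1) = mex{} = 0
G(2) = mex{} = 0
G(3) = mex{} = 0
G(4) = mex{} = 0
G(5) = mex{0} = 1
G(6) = mex{0,0} = 1
G(7) = mex{0,0} = 1
G(8) = mex{0,0} = 1
G(9) = mex{0,0} = 1
G(10) = mex{1,0} = 2
G(11) = mex{1,1} = 0
G(12) = mex{1,1} = 0
G(13) = mex{1,1} = 0
G(14) = mex{1,1} = 0
G(15) = mex{2,1} = 0
G(16) = mex{0,2} = 1
G(17) = mex{0,0} = 1
G(18) = mex{0,0} = 1
G(19) = mex{0,0} = 1
G(20) = mex{0,0} = 1
G(21) = mex{1,0} = 2
G(22) = mex{1,1} = 0
G(23) = mex{1,1} = 0
G(n+11) = G(n) holds for n = 0,…,5 (a full window of length max(S) = 6), so the sequence is purely periodic with period 11.

11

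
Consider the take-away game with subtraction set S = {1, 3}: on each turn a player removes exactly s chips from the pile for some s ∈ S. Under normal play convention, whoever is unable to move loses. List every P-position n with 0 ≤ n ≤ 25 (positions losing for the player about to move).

0, 2, 4, 6, 8, 10, 12, 14, 16, 18, 20, 22, 24

G(0) = 0
G(1) = mex{0} = 1
G(2) = mex{1} = 0
G(3) = mex{0,0} = 1
G(4) = mex{1,1} = 0
G(5) = mex{0,0} = 1
G(6) = mex{1,1} = 0
G(7) = mex{0,0} = 1
G(8) = mex{1,1} = 0
G(9) = mex{0,0} = 1
G(10) = mex{1,1} = 0
G(11) = mex{0,0} = 1
G(12) = mex{1,1} = 0
G(13) = mex{0,0} = 1
G(14) = mex{1,1} = 0
G(15) = mex{0,0} = 1
G(16) = mex{1,1} = 0
G(17) = mex{0,0} = 1
G(18) = mex{1,1} = 0
G(19) = mex{0,0} = 1
G(20) = mex{1,1} = 0
G(21) = mex{0,0} = 1
G(22) = mex{1,1} = 0
G(23) = mex{0,0} = 1
G(24) = mex{1,1} = 0
G(25) = mex{0,0} = 1
P-positions are exactly the n with G(n) = 0.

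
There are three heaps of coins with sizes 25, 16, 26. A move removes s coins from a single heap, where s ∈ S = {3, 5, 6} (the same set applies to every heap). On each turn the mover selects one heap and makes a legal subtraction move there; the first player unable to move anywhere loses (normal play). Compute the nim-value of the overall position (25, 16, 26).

2

All heaps use S = {3, 5, 6}:
n :  0  1  2  3  4  5  6  7  8  9 10 11 12 13 14 15 16 17 18 19 20 21 22 23 24 25 26
G :  0  0  0  1  1  1  2  2  2  0  0  0  1  1  1  2  2  2  0  0  0  1  1  1  2  2  2
Heap A: G(25) = 2.
Heap B: G(16) = 2.
Heap C: G(26) = 2.
Combined Grundy value = 2 ⊕ 2 ⊕ 2 = 2.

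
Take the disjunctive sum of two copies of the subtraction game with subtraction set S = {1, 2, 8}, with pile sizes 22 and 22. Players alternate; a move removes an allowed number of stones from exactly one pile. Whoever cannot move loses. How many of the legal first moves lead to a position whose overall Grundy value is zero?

All piles use S = {1, 2, 8}:
n :  0  1  2  3  4  5  6  7  8  9 10 11 12 13 14 15 16 17 18 19 20 21 22
G :  0  1  2  0  1  2  0  1  2  0  1  2  0  1  2  0  1  2  0  1  2  0  1
Pile A: G(22) = 1.
Pile B: G(22) = 1.
Combined Grundy value = 1 ⊕ 1 = 0.
A winning move leaves total XOR = 0, i.e. changes one component's Grundy value g to g ⊕ X where X is the current total.
Pile A: target g' = 1⊕0 = 1, but every legal move changes the Grundy value (mex property), so 0 moves.
Pile B: target g' = 1⊕0 = 1, but every legal move changes the Grundy value (mex property), so 0 moves.

0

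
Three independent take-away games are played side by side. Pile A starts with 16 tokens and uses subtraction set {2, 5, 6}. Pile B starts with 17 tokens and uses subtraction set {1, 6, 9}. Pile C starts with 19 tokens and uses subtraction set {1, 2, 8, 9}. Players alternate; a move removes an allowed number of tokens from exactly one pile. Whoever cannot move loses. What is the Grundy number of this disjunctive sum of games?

Pile A, S = {2, 5, 6}:
G(0) = 0
G(1) = mex{} = 0
G(2) = mex{0} = 1
G(3) = mex{0} = 1
G(4) = mex{1} = 0
G(5) = mex{1,0} = 2
G(6) = mex{0,0,0} = 1
G(7) = mex{2,1,0} = 3
G(8) = mex{1,1,1} = 0
G(9) = mex{3,0,1} = 2
G(10) = mex{0,2,0} = 1
G(11) = mex{2,1,2} = 0
G(12) = mex{1,3,1} = 0
G(13) = mex{0,0,3} = 1
G(14) = mex{0,2,0} = 1
G(15) = mex{1,1,2} = 0
G(16) = mex{1,0,1} = 2
G_A(16) = 2.
Pile B, S = {1, 6, 9}:
G(0) = 0
G(1) = mex{0} = 1
G(2) = mex{1} = 0
G(3) = mex{0} = 1
G(4) = mex{1} = 0
G(5) = mex{0} = 1
G(6) = mex{1,0} = 2
G(7) = mex{2,1} = 0
G(8) = mex{0,0} = 1
G(9) = mex{1,1,0} = 2
G(10) = mex{2,0,1} = 3
G(11) = mex{3,1,0} = 2
G(12) = mex{2,2,1} = 0
G(13) = mex{0,0,0} = 1
G(14) = mex{1,1,1} = 0
G(15) = mex{0,2,2} = 1
G(16) = mex{1,3,0} = 2
G(17) = mex{2,2,1} = 0
G_B(17) = 0.
Pile C, S = {1, 2, 8, 9}:
G(0) = 0
G(1) = mex{0} = 1
G(2) = mex{1,0} = 2
G(3) = mex{2,1} = 0
G(4) = mex{0,2} = 1
G(5) = mex{1,0} = 2
G(6) = mex{2,1} = 0
G(7) = mex{0,2} = 1
G(8) = mex{1,0,0} = 2
G(9) = mex{2,1,1,0} = 3
G(10) = mex{3,2,2,1} = 0
G(11) = mex{0,3,0,2} = 1
G(12) = mex{1,0,1,0} = 2
G(13) = mex{2,1,2,1} = 0
G(14) = mex{0,2,0,2} = 1
G(15) = mex{1,0,1,0} = 2
G(16) = mex{2,1,2,1} = 0
G(17) = mex{0,2,3,2} = 1
G(18) = mex{1,0,0,3} = 2
G(19) = mex{2,1,1,0} = 3
G_C(19) = 3.
Combined Grundy value = 2 ⊕ 0 ⊕ 3 = 1.

1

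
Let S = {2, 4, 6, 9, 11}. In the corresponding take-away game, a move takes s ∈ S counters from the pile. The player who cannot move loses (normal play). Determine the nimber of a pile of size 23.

1

G(0) = 0
G(1) = mex{} = 0
G(2) = mex{0} = 1
G(3) = mex{0} = 1
G(4) = mex{1,0} = 2
G(5) = mex{1,0} = 2
G(6) = mex{2,1,0} = 3
G(7) = mex{2,1,0} = 3
G(8) = mex{3,2,1} = 0
G(9) = mex{3,2,1,0} = 4
G(10) = mex{0,3,2,0} = 1
G(11) = mex{4,3,2,1,0} = 5
G(12) = mex{1,0,3,1,0} = 2
G(13) = mex{5,4,3,2,1} = 0
G(14) = mex{2,1,0,2,1} = 3
G(15) = mex{0,5,4,3,2} = 1
G(16) = mex{3,2,1,3,2} = 0
G(17) = mex{1,0,5,0,3} = 2
G(18) = mex{0,3,2,4,3} = 1
G(19) = mex{2,1,0,1,0} = 3
G(20) = mex{1,0,3,5,4} = 2
G(21) = mex{3,2,1,2,1} = 0
G(22) = mex{2,1,0,0,5} = 3
G(23) = mex{0,3,2,3,2} = 1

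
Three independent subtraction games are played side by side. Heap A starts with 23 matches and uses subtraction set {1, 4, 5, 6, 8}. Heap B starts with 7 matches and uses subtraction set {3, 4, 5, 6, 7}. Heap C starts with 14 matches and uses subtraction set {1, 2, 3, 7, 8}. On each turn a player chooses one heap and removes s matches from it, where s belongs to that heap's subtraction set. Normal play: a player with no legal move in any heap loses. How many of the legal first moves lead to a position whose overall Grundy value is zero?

Heap A, S = {1, 4, 5, 6, 8}:
G(0) = 0
G(1) = mex{0} = 1
G(2) = mex{1} = 0
G(3) = mex{0} = 1
G(4) = mex{1,0} = 2
G(5) = mex{2,1,0} = 3
G(6) = mex{3,0,1,0} = 2
G(7) = mex{2,1,0,1} = 3
G(8) = mex{3,2,1,0,0} = 4
G(9) = mex{4,3,2,1,1} = 0
G(10) = mex{0,2,3,2,0} = 1
G(11) = mex{1,3,2,3,1} = 0
G(12) = mex{0,4,3,2,2} = 1
G(13) = mex{1,0,4,3,3} = 2
G(14) = mex{2,1,0,4,2} = 3
G(15) = mex{3,0,1,0,3} = 2
G(16) = mex{2,1,0,1,4} = 3
G(17) = mex{3,2,1,0,0} = 4
G(18) = mex{4,3,2,1,1} = 0
G(19) = mex{0,2,3,2,0} = 1
G(20) = mex{1,3,2,3,1} = 0
G(21) = mex{0,4,3,2,2} = 1
G(22) = mex{1,0,4,3,3} = 2
G(23) = mex{2,1,0,4,2} = 3
G_A(23) = 3.
Heap B, S = {3, 4, 5, 6, 7}:
n : 0 1 2 3 4 5 6 7
G : 0 0 0 1 1 1 2 2
G_B(7) = 2.
Heap C, S = {1, 2, 3, 7, 8}:
n :  0  1  2  3  4  5  6  7  8  9 10 11 12 13 14
G :  0  1  2  3  0  1  2  3  4  0  1  2  3  0  1
G_C(14) = 1.
Combined Grundy value = 3 ⊕ 2 ⊕ 1 = 0.
A winning move leaves total XOR = 0, i.e. changes one component's Grundy value g to g ⊕ X where X is the current total.
Heap A: target g' = 3⊕0 = 3, but every legal move changes the Grundy value (mex property), so 0 moves.
Heap B: target g' = 2⊕0 = 2, but every legal move changes the Grundy value (mex property), so 0 moves.
Heap C: target g' = 1⊕0 = 1, but every legal move changes the Grundy value (mex property), so 0 moves.

0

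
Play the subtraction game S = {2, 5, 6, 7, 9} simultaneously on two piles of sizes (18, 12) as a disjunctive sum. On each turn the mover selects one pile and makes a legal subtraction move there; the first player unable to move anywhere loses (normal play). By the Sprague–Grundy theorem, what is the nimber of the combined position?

All piles use S = {2, 5, 6, 7, 9}:
G(0) = 0
G(1) = mex{} = 0
G(2) = mex{0} = 1
G(3) = mex{0} = 1
G(4) = mex{1} = 0
G(5) = mex{1,0} = 2
G(6) = mex{0,0,0} = 1
G(7) = mex{2,1,0,0} = 3
G(8) = mex{1,1,1,0} = 2
G(9) = mex{3,0,1,1,0} = 2
G(10) = mex{2,2,0,1,0} = 3
G(11) = mex{2,1,2,0,1} = 3
G(12) = mex{3,3,1,2,1} = 0
G(13) = mex{3,2,3,1,0} = 4
G(14) = mex{0,2,2,3,2} = 1
G(15) = mex{4,3,2,2,1} = 0
G(16) = mex{1,3,3,2,3} = 0
G(17) = mex{0,0,3,3,2} = 1
G(18) = mex{0,4,0,3,2} = 1
Pile A: G(18) = 1.
Pile B: G(12) = 0.
Combined Grundy value = 1 ⊕ 0 = 1.

1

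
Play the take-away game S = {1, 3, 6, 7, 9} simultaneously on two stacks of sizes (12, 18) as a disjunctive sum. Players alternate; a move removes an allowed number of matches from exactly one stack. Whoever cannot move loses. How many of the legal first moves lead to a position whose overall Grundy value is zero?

All stacks use S = {1, 3, 6, 7, 9}:
n :  0  1  2  3  4  5  6  7  8  9 10 11 12 13 14 15 16 17 18
G :  0  1  0  1  0  1  2  3  2  3  2  3  0  1  0  1  0  1  2
Stack A: G(12) = 0.
Stack B: G(18) = 2.
Combined Grundy value = 0 ⊕ 2 = 2.
A winning move leaves total XOR = 0, i.e. changes one component's Grundy value g to g ⊕ X where X is the current total.
Stack A: need g' = 0⊕2 = 2. Options: 12−1→G=3, 12−3→G=3, 12−6→G=2, 12−7→G=1, 12−9→G=1. Hits: 1.
Stack B: need g' = 2⊕2 = 0. Options: 18−1→G=1, 18−3→G=1, 18−6→G=0, 18−7→G=3, 18−9→G=3. Hits: 1.

2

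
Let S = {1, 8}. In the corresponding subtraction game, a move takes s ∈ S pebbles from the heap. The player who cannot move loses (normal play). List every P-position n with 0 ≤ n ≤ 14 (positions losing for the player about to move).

0, 2, 4, 6, 9, 11, 13

n :  0  1  2  3  4  5  6  7  8  9 10 11 12 13 14
G :  0  1  0  1  0  1  0  1  2  0  1  0  1  0  1
P-positions are exactly the n with G(n) = 0.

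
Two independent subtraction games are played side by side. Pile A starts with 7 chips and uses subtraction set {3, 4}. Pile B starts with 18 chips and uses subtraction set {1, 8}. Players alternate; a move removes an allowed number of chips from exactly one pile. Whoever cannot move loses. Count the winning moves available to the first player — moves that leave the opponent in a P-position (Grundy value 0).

Pile A, S = {3, 4}:
G(0) = 0
G(1) = mex{} = 0
G(2) = mex{} = 0
G(3) = mex{0} = 1
G(4) = mex{0,0} = 1
G(5) = mex{0,0} = 1
G(6) = mex{1,0} = 2
G(7) = mex{1,1} = 0
G_A(7) = 0.
Pile B, S = {1, 8}:
n :  0  1  2  3  4  5  6  7  8  9 10 11 12 13 14 15 16 17 18
G :  0  1  0  1  0  1  0  1  2  0  1  0  1  0  1  0  1  2  0
G_B(18) = 0.
Combined Grundy value = 0 ⊕ 0 = 0.
A winning move leaves total XOR = 0, i.e. changes one component's Grundy value g to g ⊕ X where X is the current total.
Pile A: target g' = 0⊕0 = 0, but every legal move changes the Grundy value (mex property), so 0 moves.
Pile B: target g' = 0⊕0 = 0, but every legal move changes the Grundy value (mex property), so 0 moves.

0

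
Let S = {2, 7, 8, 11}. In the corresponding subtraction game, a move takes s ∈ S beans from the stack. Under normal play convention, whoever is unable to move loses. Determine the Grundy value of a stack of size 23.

n :  0  1  2  3  4  5  6  7  8  9 10 11 12 13 14 15 16 17 18 19 20 21 22 23
G :  0  0  1  1  0  0  1  1  2  2  0  3  1  2  0  3  1  4  2  0  0  1  1  0

0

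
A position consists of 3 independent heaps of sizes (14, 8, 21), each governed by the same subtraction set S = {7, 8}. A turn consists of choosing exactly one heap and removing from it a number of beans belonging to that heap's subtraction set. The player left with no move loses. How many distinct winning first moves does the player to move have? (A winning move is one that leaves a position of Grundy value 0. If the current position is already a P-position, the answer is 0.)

1

All heaps use S = {7, 8}:
G(0) = 0
G(1) = mex{} = 0
G(2) = mex{} = 0
G(3) = mex{} = 0
G(4) = mex{} = 0
G(5) = mex{} = 0
G(6) = mex{} = 0
G(7) = mex{0} = 1
G(8) = mex{0,0} = 1
G(9) = mex{0,0} = 1
G(10) = mex{0,0} = 1
G(11) = mex{0,0} = 1
G(12) = mex{0,0} = 1
G(13) = mex{0,0} = 1
G(14) = mex{1,0} = 2
G(15) = mex{1,1} = 0
G(16) = mex{1,1} = 0
G(17) = mex{1,1} = 0
G(18) = mex{1,1} = 0
G(19) = mex{1,1} = 0
G(20) = mex{1,1} = 0
G(21) = mex{2,1} = 0
Heap A: G(14) = 2.
Heap B: G(8) = 1.
Heap C: G(21) = 0.
Combined Grundy value = 2 ⊕ 1 ⊕ 0 = 3.
A winning move leaves total XOR = 0, i.e. changes one component's Grundy value g to g ⊕ X where X is the current total.
Heap A: need g' = 2⊕3 = 1. Options: 14−7→G=1, 14−8→G=0. Hits: 1.
Heap B: need g' = 1⊕3 = 2. Options: 8−7→G=0, 8−8→G=0. Hits: 0.
Heap C: need g' = 0⊕3 = 3. Options: 21−7→G=2, 21−8→G=1. Hits: 0.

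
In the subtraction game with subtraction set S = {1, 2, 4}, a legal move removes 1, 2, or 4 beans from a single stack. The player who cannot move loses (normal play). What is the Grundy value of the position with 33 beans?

n :  0  1  2  3  4  5  6  7  8  9 10 11 12 13 14 15 16 17 18 19 20 21 22 23 24 25 26 27 28 29 30 31 32 33
G :  0  1  2  0  1  2  0  1  2  0  1  2  0  1  2  0  1  2  0  1  2  0  1  2  0  1  2  0  1  2  0  1  2  0

0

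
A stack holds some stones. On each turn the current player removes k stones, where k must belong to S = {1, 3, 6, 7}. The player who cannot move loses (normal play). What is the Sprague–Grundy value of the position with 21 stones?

3

n :  0  1  2  3  4  5  6  7  8  9 10 11 12 13 14 15 16 17 18 19 20 21
G :  0  1  0  1  0  1  2  3  2  3  2  3  0  1  0  1  0  1  2  3  2  3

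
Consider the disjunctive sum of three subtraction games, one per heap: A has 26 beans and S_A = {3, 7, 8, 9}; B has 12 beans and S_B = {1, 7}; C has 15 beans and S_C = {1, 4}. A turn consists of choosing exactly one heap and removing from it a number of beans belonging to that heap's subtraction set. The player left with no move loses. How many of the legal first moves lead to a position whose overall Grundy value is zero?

Heap A, S = {3, 7, 8, 9}:
G(0) = 0
G(1) = mex{} = 0
G(2) = mex{} = 0
G(3) = mex{0} = 1
G(4) = mex{0} = 1
G(5) = mex{0} = 1
G(6) = mex{1} = 0
G(7) = mex{1,0} = 2
G(8) = mex{1,0,0} = 2
G(9) = mex{0,0,0,0} = 1
G(10) = mex{2,1,0,0} = 3
G(11) = mex{2,1,1,0} = 3
G(12) = mex{1,1,1,1} = 0
G(13) = mex{3,0,1,1} = 2
G(14) = mex{3,2,0,1} = 4
G(15) = mex{0,2,2,0} = 1
G(16) = mex{2,1,2,2} = 0
G(17) = mex{4,3,1,2} = 0
G(18) = mex{1,3,3,1} = 0
G(19) = mex{0,0,3,3} = 1
G(20) = mex{0,2,0,3} = 1
G(21) = mex{0,4,2,0} = 1
G(22) = mex{1,1,4,2} = 0
G(23) = mex{1,0,1,4} = 2
G(24) = mex{1,0,0,1} = 2
G(25) = mex{0,0,0,0} = 1
G(26) = mex{2,1,0,0} = 3
G_A(26) = 3.
Heap B, S = {1, 7}:
n :  0  1  2  3  4  5  6  7  8  9 10 11 12
G :  0  1  0  1  0  1  0  1  0  1  0  1  0
G_B(12) = 0.
Heap C, S = {1, 4}:
G(0) = 0
G(1) = mex{0} = 1
G(2) = mex{1} = 0
G(3) = mex{0} = 1
G(4) = mex{1,0} = 2
G(5) = mex{2,1} = 0
G(6) = mex{0,0} = 1
G(7) = mex{1,1} = 0
G(8) = mex{0,2} = 1
G(9) = mex{1,0} = 2
G(10) = mex{2,1} = 0
G(11) = mex{0,0} = 1
G(12) = mex{1,1} = 0
G(13) = mex{0,2} = 1
G(14) = mex{1,0} = 2
G(15) = mex{2,1} = 0
G_C(15) = 0.
Combined Grundy value = 3 ⊕ 0 ⊕ 0 = 3.
A winning move leaves total XOR = 0, i.e. changes one component's Grundy value g to g ⊕ X where X is the current total.
Heap A: need g' = 3⊕3 = 0. Options: 26−3→G=2, 26−7→G=1, 26−8→G=0, 26−9→G=0. Hits: 2.
Heap B: need g' = 0⊕3 = 3. Options: 12−1→G=1, 12−7→G=1. Hits: 0.
Heap C: need g' = 0⊕3 = 3. Options: 15−1→G=2, 15−4→G=1. Hits: 0.

2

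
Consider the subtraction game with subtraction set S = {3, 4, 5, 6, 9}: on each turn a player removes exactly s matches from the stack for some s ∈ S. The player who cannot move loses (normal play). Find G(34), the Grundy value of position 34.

3

n :  0  1  2  3  4  5  6  7  8  9 10 11 12 13 14 15 16 17 18 19 20 21 22 23 24 25 26 27 28 29 30 31 32 33 34
G :  0  0  0  1  1  1  2  2  2  3  3  3  0  0  0  1  1  1  2  2  2  3  3  3  0  0  0  1  1  1  2  2  2  3  3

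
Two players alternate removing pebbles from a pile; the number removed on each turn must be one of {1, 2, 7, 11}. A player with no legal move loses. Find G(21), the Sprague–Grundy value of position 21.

G(0) = 0
G(1) = mex{0} = 1
G(2) = mex{1,0} = 2
G(3) = mex{2,1} = 0
G(4) = mex{0,2} = 1
G(5) = mex{1,0} = 2
G(6) = mex{2,1} = 0
G(7) = mex{0,2,0} = 1
G(8) = mex{1,0,1} = 2
G(9) = mex{2,1,2} = 0
G(10) = mex{0,2,0} = 1
G(11) = mex{1,0,1,0} = 2
G(12) = mex{2,1,2,1} = 0
G(13) = mex{0,2,0,2} = 1
G(14) = mex{1,0,1,0} = 2
G(15) = mex{2,1,2,1} = 0
G(16) = mex{0,2,0,2} = 1
G(17) = mex{1,0,1,0} = 2
G(18) = mex{2,1,2,1} = 0
G(19) = mex{0,2,0,2} = 1
G(20) = mex{1,0,1,0} = 2
G(21) = mex{2,1,2,1} = 0

0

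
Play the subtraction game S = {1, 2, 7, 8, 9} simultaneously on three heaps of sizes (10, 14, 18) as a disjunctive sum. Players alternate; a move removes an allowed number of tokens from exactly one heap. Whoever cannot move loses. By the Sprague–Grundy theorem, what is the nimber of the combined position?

3

All heaps use S = {1, 2, 7, 8, 9}:
n :  0  1  2  3  4  5  6  7  8  9 10 11 12 13 14 15 16 17 18
G :  0  1  2  0  1  2  0  1  2  3  4  5  3  4  5  3  0  1  2
Heap A: G(10) = 4.
Heap B: G(14) = 5.
Heap C: G(18) = 2.
Combined Grundy value = 4 ⊕ 5 ⊕ 2 = 3.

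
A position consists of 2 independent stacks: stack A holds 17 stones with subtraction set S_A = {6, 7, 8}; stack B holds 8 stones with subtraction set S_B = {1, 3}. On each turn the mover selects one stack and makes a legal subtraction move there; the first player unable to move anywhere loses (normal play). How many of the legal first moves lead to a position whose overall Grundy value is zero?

Stack A, S = {6, 7, 8}:
G(0) = 0
G(1) = mex{} = 0
G(2) = mex{} = 0
G(3) = mex{} = 0
G(4) = mex{} = 0
G(5) = mex{} = 0
G(6) = mex{0} = 1
G(7) = mex{0,0} = 1
G(8) = mex{0,0,0} = 1
G(9) = mex{0,0,0} = 1
G(10) = mex{0,0,0} = 1
G(11) = mex{0,0,0} = 1
G(12) = mex{1,0,0} = 2
G(13) = mex{1,1,0} = 2
G(14) = mex{1,1,1} = 0
G(15) = mex{1,1,1} = 0
G(16) = mex{1,1,1} = 0
G(17) = mex{1,1,1} = 0
G_A(17) = 0.
Stack B, S = {1, 3}:
G(0) = 0
G(1) = mex{0} = 1
G(2) = mex{1} = 0
G(3) = mex{0,0} = 1
G(4) = mex{1,1} = 0
G(5) = mex{0,0} = 1
G(6) = mex{1,1} = 0
G(7) = mex{0,0} = 1
G(8) = mex{1,1} = 0
G_B(8) = 0.
Combined Grundy value = 0 ⊕ 0 = 0.
A winning move leaves total XOR = 0, i.e. changes one component's Grundy value g to g ⊕ X where X is the current total.
Stack A: target g' = 0⊕0 = 0, but every legal move changes the Grundy value (mex property), so 0 moves.
Stack B: target g' = 0⊕0 = 0, but every legal move changes the Grundy value (mex property), so 0 moves.

0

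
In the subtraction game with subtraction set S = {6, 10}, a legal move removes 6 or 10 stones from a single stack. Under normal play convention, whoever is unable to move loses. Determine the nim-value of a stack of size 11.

1

G(0) = 0
G(1) = mex{} = 0
G(2) = mex{} = 0
G(3) = mex{} = 0
G(4) = mex{} = 0
G(5) = mex{} = 0
G(6) = mex{0} = 1
G(7) = mex{0} = 1
G(8) = mex{0} = 1
G(9) = mex{0} = 1
G(10) = mex{0,0} = 1
G(11) = mex{0,0} = 1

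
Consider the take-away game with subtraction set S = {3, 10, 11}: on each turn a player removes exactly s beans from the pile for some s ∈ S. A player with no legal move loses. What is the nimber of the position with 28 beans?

n :  0  1  2  3  4  5  6  7  8  9 10 11 12 13 14 15 16 17 18 19 20 21 22 23 24 25 26 27 28
G :  0  0  0  1  1  1  0  0  0  1  1  1  2  2  0  0  3  1  1  2  0  0  0  1  1  1  2  0  0

0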